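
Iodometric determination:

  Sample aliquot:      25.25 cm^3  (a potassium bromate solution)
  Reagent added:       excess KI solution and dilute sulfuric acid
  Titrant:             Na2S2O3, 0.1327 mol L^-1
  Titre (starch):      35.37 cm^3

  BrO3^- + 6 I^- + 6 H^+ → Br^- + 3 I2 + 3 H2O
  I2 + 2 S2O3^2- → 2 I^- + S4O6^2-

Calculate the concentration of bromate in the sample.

n(S2O3^2-) = 0.03537 × 0.1327 = 4.694 × 10^-3 mol
n(I2) = n(S2O3^2-)/2 = 2.347 × 10^-3 mol
From the 1:3 ratio, n(BrO3^-) in the aliquot = 1/3 × 2.347 × 10^-3 = 7.823 × 10^-4 mol
[BrO3^-] = 7.823 × 10^-4 / 0.02525 = 0.03098 mol/L

0.03098 mol/L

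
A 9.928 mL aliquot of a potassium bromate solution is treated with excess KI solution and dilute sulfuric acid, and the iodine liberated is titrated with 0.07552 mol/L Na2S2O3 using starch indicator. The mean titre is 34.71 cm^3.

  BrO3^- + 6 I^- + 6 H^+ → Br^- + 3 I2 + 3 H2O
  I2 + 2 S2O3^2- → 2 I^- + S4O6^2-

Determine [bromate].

0.04401 mol/L

n(S2O3^2-) = 0.03471 × 0.07552 = 2.621 × 10^-3 mol
n(I2) = n(S2O3^2-)/2 = 1.311 × 10^-3 mol
From the 1:3 ratio, n(BrO3^-) in the aliquot = 1/3 × 1.311 × 10^-3 = 4.369 × 10^-4 mol
[BrO3^-] = 4.369 × 10^-4 / 0.009928 = 0.04401 mol/L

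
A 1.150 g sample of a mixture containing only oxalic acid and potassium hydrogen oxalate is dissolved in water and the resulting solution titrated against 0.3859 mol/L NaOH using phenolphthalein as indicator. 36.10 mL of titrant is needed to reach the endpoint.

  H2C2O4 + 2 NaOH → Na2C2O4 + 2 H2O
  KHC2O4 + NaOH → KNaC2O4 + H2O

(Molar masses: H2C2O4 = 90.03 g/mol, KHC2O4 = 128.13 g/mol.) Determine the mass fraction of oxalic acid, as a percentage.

29.90 %

n(NaOH) = 0.03610 × 0.3859 = 0.01393 mol
Let x = n(H2C2O4), y = n(KHC2O4).
Titrant: 2x + 1y = 0.01393;  mass: 90.03x + 128.13y = 1.150
Solving, x = 3.820 × 10^-3 mol, y = 6.291 × 10^-3 mol
mass of H2C2O4 = 3.820 × 10^-3 × 90.03 = 0.3439 g
% H2C2O4 = 0.3439 / 1.150 × 100 = 29.90 %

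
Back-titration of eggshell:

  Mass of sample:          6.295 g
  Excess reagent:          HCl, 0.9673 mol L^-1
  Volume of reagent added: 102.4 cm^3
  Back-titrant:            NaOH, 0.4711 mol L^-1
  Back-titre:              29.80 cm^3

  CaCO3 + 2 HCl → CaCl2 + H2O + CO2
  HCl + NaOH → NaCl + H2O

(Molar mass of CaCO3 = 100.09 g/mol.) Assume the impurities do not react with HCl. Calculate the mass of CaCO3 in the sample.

4.254 g

n(HCl) added = 0.1024 × 0.9673 = 0.09905 mol
n(NaOH) used in back-titration = 0.02980 × 0.4711 = 0.01404 mol
n(HCl) left over = 0.01404 mol (1:1 ratio)
n(HCl) consumed by analyte = 0.09905 − 0.01404 = 0.08501 mol
From the 1:2 ratio, n(CaCO3) = 1/2 × 0.08501 = 0.04251 mol
mass of CaCO3 = 0.04251 × 100.09 = 4.254 g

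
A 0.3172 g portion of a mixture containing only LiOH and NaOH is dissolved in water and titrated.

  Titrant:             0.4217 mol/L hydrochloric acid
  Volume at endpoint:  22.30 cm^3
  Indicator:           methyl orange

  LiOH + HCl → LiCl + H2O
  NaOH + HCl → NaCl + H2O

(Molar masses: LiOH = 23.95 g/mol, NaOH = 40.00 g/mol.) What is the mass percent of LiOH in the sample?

n(HCl) = 0.02230 × 0.4217 = 9.404 × 10^-3 mol
Let x = n(LiOH), y = n(NaOH).
Titrant: 1x + 1y = 9.404 × 10^-3;  mass: 23.95x + 40.00y = 0.3172
Solving, x = 3.673 × 10^-3 mol, y = 5.731 × 10^-3 mol
mass of LiOH = 3.673 × 10^-3 × 23.95 = 0.08798 g
% LiOH = 0.08798 / 0.3172 × 100 = 27.74 %

27.74 %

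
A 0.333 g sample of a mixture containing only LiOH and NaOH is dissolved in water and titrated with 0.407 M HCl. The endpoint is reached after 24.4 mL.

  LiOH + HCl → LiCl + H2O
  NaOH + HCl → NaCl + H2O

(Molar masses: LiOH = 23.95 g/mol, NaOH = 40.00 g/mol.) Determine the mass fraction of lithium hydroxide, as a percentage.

n(HCl) = 0.0244 × 0.407 = 9.93 × 10^-3 mol
Let x = n(LiOH), y = n(NaOH).
Titrant: 1x + 1y = 9.93 × 10^-3;  mass: 23.95x + 40.00y = 0.333
Solving, x = 4.00 × 10^-3 mol, y = 5.93 × 10^-3 mol
mass of LiOH = 4.00 × 10^-3 × 23.95 = 0.0958 g
% LiOH = 0.0958 / 0.333 × 100 = 28.8 %

28.8 %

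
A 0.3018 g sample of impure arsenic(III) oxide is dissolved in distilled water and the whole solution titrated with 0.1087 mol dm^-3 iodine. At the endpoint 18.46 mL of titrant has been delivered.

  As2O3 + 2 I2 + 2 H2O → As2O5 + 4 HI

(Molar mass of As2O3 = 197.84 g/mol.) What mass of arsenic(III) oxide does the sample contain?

0.1985 g

n(I2) = 0.01846 L × 0.1087 mol/L = 2.007 × 10^-3 mol
From the 1:2 ratio, n(As2O3) = 1/2 × 2.007 × 10^-3 = 1.003 × 10^-3 mol
mass of As2O3 = 1.003 × 10^-3 × 197.84 g/mol = 0.1985 g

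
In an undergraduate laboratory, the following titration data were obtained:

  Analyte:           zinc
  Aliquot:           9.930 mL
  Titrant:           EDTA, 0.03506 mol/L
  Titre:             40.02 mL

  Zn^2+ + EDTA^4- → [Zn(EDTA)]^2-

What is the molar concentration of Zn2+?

n(EDTA) = 0.04002 L × 0.03506 mol/L = 1.403 × 10^-3 mol
n(Zn2+) = 1.403 × 10^-3 mol (1:1 mole ratio)
[Zn2+] = 1.403 × 10^-3 mol / 0.009930 L = 0.1413 mol/L

0.1413 mol/L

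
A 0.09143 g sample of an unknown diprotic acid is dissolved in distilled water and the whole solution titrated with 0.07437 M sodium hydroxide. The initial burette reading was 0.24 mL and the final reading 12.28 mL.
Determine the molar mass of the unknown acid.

n(NaOH) = 0.01204 L × 0.07437 mol/L = 8.954 × 10^-4 mol
From the 1:2 ratio, n(H2A) = 1/2 × 8.954 × 10^-4 = 4.477 × 10^-4 mol
M = m / n = 0.09143 g / 4.477 × 10^-4 mol = 204.2 g/mol

204.2 g/mol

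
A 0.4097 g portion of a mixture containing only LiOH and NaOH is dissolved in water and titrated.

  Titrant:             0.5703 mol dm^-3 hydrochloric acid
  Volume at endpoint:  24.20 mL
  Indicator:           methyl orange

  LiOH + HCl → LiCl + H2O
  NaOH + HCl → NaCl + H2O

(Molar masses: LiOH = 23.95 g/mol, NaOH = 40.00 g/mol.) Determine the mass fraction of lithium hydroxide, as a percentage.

51.85 %

n(HCl) = 0.02420 × 0.5703 = 0.01380 mol
Let x = n(LiOH), y = n(NaOH).
Titrant: 1x + 1y = 0.01380;  mass: 23.95x + 40.00y = 0.4097
Solving, x = 8.869 × 10^-3 mol, y = 4.932 × 10^-3 mol
mass of LiOH = 8.869 × 10^-3 × 23.95 = 0.2124 g
% LiOH = 0.2124 / 0.4097 × 100 = 51.85 %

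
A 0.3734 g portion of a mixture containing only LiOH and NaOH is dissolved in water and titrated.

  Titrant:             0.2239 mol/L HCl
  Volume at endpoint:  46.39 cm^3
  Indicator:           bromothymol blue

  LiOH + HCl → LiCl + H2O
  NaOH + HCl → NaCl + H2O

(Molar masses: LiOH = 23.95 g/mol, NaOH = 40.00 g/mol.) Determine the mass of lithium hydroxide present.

0.06278 g

n(HCl) = 0.04639 × 0.2239 = 0.01039 mol
Let x = n(LiOH), y = n(NaOH).
Titrant: 1x + 1y = 0.01039;  mass: 23.95x + 40.00y = 0.3734
Solving, x = 2.621 × 10^-3 mol, y = 7.766 × 10^-3 mol
mass of LiOH = 2.621 × 10^-3 × 23.95 = 0.06278 g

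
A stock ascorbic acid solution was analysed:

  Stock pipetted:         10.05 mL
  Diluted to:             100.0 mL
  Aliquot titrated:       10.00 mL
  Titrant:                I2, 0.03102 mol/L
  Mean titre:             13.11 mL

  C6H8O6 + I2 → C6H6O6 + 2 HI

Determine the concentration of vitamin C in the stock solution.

n(I2) = 0.01311 × 0.03102 = 4.067 × 10^-4 mol
n(C6H8O6) in the aliquot = 4.067 × 10^-4 mol (1:1 ratio)
[C6H8O6]_dilute = 4.067 × 10^-4 / 0.01000 = 0.04067 mol/L
Dilution factor = 100.0 / 10.05 = 9.950
[C6H8O6]_stock = 0.04067 × 9.950 = 0.4046 mol/L

0.4046 mol/L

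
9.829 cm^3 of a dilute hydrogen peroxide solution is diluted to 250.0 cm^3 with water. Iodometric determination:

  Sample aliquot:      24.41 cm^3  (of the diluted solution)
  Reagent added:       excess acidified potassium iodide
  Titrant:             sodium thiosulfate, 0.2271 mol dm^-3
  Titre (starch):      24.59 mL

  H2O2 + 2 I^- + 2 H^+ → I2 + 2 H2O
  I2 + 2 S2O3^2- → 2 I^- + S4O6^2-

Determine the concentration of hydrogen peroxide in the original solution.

n(S2O3^2-) = 0.02459 × 0.2271 = 5.584 × 10^-3 mol
n(I2) = n(S2O3^2-)/2 = 2.792 × 10^-3 mol
n(H2O2) in the aliquot = 2.792 × 10^-3 mol (1:1 ratio)
[H2O2]_dilute = 2.792 × 10^-3 / 0.02441 = 0.1144 mol/L
[H2O2]_original = 0.1144 × 250.0/9.829 = 2.909 mol/L

2.909 mol/L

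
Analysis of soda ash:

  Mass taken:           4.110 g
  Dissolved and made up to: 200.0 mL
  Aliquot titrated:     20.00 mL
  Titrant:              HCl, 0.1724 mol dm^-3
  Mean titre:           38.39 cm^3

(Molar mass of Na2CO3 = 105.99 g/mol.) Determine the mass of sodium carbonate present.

Na2CO3 + 2 HCl → 2 NaCl + H2O + CO2
n(HCl) per titration = 0.03839 × 0.1724 = 6.618 × 10^-3 mol
From the 1:2 ratio, n(Na2CO3) in each aliquot = 1/2 × 6.618 × 10^-3 = 3.309 × 10^-3 mol
n(Na2CO3) in the whole flask = 3.309 × 10^-3 × 200.0/20.00 = 0.03309 mol
mass of Na2CO3 = 0.03309 × 105.99 = 3.507 g

3.507 g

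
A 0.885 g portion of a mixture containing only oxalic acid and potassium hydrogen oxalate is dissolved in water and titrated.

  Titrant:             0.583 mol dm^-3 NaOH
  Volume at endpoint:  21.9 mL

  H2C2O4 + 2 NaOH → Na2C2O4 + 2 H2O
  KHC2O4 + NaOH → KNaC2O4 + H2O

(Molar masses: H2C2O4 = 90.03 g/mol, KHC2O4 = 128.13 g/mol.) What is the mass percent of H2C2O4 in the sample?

n(NaOH) = 0.0219 × 0.583 = 0.0128 mol
Let x = n(H2C2O4), y = n(KHC2O4).
Titrant: 2x + 1y = 0.0128;  mass: 90.03x + 128.13y = 0.885
Solving, x = 4.52 × 10^-3 mol, y = 3.73 × 10^-3 mol
mass of H2C2O4 = 4.52 × 10^-3 × 90.03 = 0.407 g
% H2C2O4 = 0.407 / 0.885 × 100 = 46.0 %

46.0 %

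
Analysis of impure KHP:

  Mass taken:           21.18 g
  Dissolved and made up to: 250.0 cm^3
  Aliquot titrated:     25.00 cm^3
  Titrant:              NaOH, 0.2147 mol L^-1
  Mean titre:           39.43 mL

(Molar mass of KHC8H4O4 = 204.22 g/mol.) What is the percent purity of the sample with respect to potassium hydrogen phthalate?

KHC8H4O4 + NaOH → KNaC8H4O4 + H2O
n(NaOH) per titration = 0.03943 × 0.2147 = 8.466 × 10^-3 mol
n(KHC8H4O4) in each aliquot = 8.466 × 10^-3 mol (1:1 ratio)
n(KHC8H4O4) in the whole flask = 8.466 × 10^-3 × 250.0/25.00 = 0.08466 mol
mass of KHC8H4O4 = 0.08466 × 204.22 = 17.29 g
% KHC8H4O4 = 17.29 / 21.18 × 100 = 81.63 %

81.63 %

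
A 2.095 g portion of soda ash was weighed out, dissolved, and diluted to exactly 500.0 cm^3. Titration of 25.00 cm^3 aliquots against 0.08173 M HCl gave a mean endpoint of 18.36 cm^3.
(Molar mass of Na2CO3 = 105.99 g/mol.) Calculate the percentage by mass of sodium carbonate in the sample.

75.92 %

Na2CO3 + 2 HCl → 2 NaCl + H2O + CO2
n(HCl) per titration = 0.01836 × 0.08173 = 1.501 × 10^-3 mol
From the 1:2 ratio, n(Na2CO3) in each aliquot = 1/2 × 1.501 × 10^-3 = 7.503 × 10^-4 mol
n(Na2CO3) in the whole flask = 7.503 × 10^-4 × 500.0/25.00 = 0.01501 mol
mass of Na2CO3 = 0.01501 × 105.99 = 1.590 g
% Na2CO3 = 1.590 / 2.095 × 100 = 75.92 %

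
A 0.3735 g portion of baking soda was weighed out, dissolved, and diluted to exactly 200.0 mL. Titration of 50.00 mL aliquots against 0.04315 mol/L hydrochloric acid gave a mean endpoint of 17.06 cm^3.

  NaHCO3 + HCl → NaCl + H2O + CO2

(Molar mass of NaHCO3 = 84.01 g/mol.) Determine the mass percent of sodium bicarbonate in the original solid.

66.23 %

n(HCl) per titration = 0.01706 × 0.04315 = 7.361 × 10^-4 mol
n(NaHCO3) in each aliquot = 7.361 × 10^-4 mol (1:1 ratio)
n(NaHCO3) in the whole flask = 7.361 × 10^-4 × 200.0/50.00 = 2.945 × 10^-3 mol
mass of NaHCO3 = 2.945 × 10^-3 × 84.01 = 0.2474 g
% NaHCO3 = 0.2474 / 0.3735 × 100 = 66.23 %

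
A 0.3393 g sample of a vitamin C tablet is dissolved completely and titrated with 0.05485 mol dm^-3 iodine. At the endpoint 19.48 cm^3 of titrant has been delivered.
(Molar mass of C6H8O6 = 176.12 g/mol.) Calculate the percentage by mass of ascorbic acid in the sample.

C6H8O6 + I2 → C6H6O6 + 2 HI
n(I2) = 0.01948 L × 0.05485 mol/L = 1.068 × 10^-3 mol
n(C6H8O6) = 1.068 × 10^-3 mol (1:1 ratio)
mass of C6H8O6 = 1.068 × 10^-3 × 176.12 g/mol = 0.1882 g
% C6H8O6 = 0.1882 / 0.3393 × 100 = 55.46 %

55.46 %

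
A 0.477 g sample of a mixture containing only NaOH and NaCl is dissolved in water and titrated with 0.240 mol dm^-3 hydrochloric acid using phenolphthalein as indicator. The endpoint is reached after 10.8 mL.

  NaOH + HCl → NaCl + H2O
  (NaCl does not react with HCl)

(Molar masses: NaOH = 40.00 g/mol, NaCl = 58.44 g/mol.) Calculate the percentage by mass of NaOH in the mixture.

n(HCl) = 0.0108 × 0.240 = 2.59 × 10^-3 mol
Let x = n(NaOH), y = n(NaCl).
Titrant: 1x = 2.59 × 10^-3;  mass: 40.00x + 58.44y = 0.477
Solving, x = 2.59 × 10^-3 mol, y = 6.39 × 10^-3 mol
mass of NaOH = 2.59 × 10^-3 × 40.00 = 0.104 g
% NaOH = 0.104 / 0.477 × 100 = 21.7 %

21.7 %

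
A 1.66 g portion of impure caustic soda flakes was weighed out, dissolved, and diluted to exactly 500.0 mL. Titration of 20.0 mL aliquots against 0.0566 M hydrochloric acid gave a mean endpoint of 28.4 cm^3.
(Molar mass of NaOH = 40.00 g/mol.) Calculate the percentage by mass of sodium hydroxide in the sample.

96.8 %

NaOH + HCl → NaCl + H2O
n(HCl) per titration = 0.0284 × 0.0566 = 1.61 × 10^-3 mol
n(NaOH) in each aliquot = 1.61 × 10^-3 mol (1:1 ratio)
n(NaOH) in the whole flask = 1.61 × 10^-3 × 500.0/20.0 = 0.0402 mol
mass of NaOH = 0.0402 × 40.00 = 1.61 g
% NaOH = 1.61 / 1.66 × 100 = 96.8 %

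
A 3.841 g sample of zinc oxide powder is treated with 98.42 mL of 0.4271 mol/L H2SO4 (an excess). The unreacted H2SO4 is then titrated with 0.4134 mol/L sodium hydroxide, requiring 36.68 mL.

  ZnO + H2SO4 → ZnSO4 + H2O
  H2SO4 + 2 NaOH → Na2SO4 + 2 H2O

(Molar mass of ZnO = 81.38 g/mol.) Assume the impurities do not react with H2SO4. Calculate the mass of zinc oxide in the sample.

n(H2SO4) added = 0.09842 × 0.4271 = 0.04204 mol
n(NaOH) used in back-titration = 0.03668 × 0.4134 = 0.01516 mol
From the 1:2 ratio, n(H2SO4) left over = 1/2 × 0.01516 = 7.582 × 10^-3 mol
n(H2SO4) consumed by analyte = 0.04204 − 7.582 × 10^-3 = 0.03445 mol
n(ZnO) = 0.03445 mol (1:1 ratio)
mass of ZnO = 0.03445 × 81.38 = 2.804 g

2.804 g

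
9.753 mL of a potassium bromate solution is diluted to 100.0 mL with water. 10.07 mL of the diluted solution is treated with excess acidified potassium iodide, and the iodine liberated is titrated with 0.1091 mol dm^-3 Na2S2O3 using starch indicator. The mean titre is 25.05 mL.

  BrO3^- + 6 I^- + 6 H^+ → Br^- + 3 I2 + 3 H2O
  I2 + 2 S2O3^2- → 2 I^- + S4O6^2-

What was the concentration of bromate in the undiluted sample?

0.4638 mol/L

n(S2O3^2-) = 0.02505 × 0.1091 = 2.733 × 10^-3 mol
n(I2) = n(S2O3^2-)/2 = 1.366 × 10^-3 mol
From the 1:3 ratio, n(BrO3^-) in the aliquot = 1/3 × 1.366 × 10^-3 = 4.555 × 10^-4 mol
[BrO3^-]_dilute = 4.555 × 10^-4 / 0.01007 = 0.04523 mol/L
[BrO3^-]_original = 0.04523 × 100.0/9.753 = 0.4638 mol/L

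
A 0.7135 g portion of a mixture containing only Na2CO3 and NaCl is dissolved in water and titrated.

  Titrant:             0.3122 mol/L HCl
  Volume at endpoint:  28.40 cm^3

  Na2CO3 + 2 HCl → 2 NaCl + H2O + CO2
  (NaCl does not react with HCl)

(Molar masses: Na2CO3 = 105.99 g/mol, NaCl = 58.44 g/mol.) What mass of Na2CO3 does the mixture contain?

0.4699 g

n(HCl) = 0.02840 × 0.3122 = 8.866 × 10^-3 mol
Let x = n(Na2CO3), y = n(NaCl).
Titrant: 2x = 8.866 × 10^-3;  mass: 105.99x + 58.44y = 0.7135
Solving, x = 4.433 × 10^-3 mol, y = 4.169 × 10^-3 mol
mass of Na2CO3 = 4.433 × 10^-3 × 105.99 = 0.4699 g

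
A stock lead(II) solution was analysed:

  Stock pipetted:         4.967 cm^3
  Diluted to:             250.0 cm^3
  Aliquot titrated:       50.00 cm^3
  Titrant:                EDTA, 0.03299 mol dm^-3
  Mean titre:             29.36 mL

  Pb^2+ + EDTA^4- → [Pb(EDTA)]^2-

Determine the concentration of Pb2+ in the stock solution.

0.9750 mol/L

n(EDTA) = 0.02936 × 0.03299 = 9.686 × 10^-4 mol
n(Pb2+) in the aliquot = 9.686 × 10^-4 mol (1:1 ratio)
[Pb2+]_dilute = 9.686 × 10^-4 / 0.05000 = 0.01937 mol/L
Dilution factor = 250.0 / 4.967 = 50.33
[Pb2+]_stock = 0.01937 × 50.33 = 0.9750 mol/L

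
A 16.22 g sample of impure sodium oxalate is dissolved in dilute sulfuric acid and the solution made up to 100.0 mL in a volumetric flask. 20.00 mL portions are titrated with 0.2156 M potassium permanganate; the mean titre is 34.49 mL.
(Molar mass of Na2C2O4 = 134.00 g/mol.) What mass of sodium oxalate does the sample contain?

12.46 g

2 MnO4^- + 5 C2O4^2- + 16 H^+ → 2 Mn^2+ + 10 CO2 + 8 H2O
n(KMnO4) per titration = 0.03449 × 0.2156 = 7.436 × 10^-3 mol
From the 5:2 ratio, n(Na2C2O4) in each aliquot = 5/2 × 7.436 × 10^-3 = 0.01859 mol
n(Na2C2O4) in the whole flask = 0.01859 × 100.0/20.00 = 0.09295 mol
mass of Na2C2O4 = 0.09295 × 134.00 = 12.46 g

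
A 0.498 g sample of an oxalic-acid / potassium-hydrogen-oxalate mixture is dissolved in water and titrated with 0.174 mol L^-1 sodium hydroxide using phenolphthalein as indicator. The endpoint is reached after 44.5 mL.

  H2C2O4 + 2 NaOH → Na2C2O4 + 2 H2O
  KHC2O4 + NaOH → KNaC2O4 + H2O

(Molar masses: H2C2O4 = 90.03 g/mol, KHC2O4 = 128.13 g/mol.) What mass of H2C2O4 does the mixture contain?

n(NaOH) = 0.0445 × 0.174 = 7.74 × 10^-3 mol
Let x = n(H2C2O4), y = n(KHC2O4).
Titrant: 2x + 1y = 7.74 × 10^-3;  mass: 90.03x + 128.13y = 0.498
Solving, x = 2.97 × 10^-3 mol, y = 1.80 × 10^-3 mol
mass of H2C2O4 = 2.97 × 10^-3 × 90.03 = 0.268 g

0.268 g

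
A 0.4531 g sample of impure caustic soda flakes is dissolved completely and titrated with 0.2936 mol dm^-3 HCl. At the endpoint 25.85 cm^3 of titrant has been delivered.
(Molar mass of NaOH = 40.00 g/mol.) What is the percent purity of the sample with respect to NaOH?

67.00 %

NaOH + HCl → NaCl + H2O
n(HCl) = 0.02585 L × 0.2936 mol/L = 7.590 × 10^-3 mol
n(NaOH) = 7.590 × 10^-3 mol (1:1 ratio)
mass of NaOH = 7.590 × 10^-3 × 40.00 g/mol = 0.3036 g
% NaOH = 0.3036 / 0.4531 × 100 = 67.00 %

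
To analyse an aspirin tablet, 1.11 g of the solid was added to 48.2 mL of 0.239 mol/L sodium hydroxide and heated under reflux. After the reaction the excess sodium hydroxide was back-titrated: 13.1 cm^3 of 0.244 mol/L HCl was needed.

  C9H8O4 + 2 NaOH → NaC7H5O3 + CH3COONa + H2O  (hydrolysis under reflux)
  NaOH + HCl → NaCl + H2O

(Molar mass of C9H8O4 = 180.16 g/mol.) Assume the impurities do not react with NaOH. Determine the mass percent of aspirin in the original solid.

67.5 %

n(NaOH) added = 0.0482 × 0.239 = 0.0115 mol
n(HCl) used in back-titration = 0.0131 × 0.244 = 3.20 × 10^-3 mol
n(NaOH) left over = 3.20 × 10^-3 mol (1:1 ratio)
n(NaOH) consumed by analyte = 0.0115 − 3.20 × 10^-3 = 8.32 × 10^-3 mol
From the 1:2 ratio, n(C9H8O4) = 1/2 × 8.32 × 10^-3 = 4.16 × 10^-3 mol
mass of C9H8O4 = 4.16 × 10^-3 × 180.16 = 0.750 g
% C9H8O4 = 0.750 / 1.11 × 100 = 67.5 %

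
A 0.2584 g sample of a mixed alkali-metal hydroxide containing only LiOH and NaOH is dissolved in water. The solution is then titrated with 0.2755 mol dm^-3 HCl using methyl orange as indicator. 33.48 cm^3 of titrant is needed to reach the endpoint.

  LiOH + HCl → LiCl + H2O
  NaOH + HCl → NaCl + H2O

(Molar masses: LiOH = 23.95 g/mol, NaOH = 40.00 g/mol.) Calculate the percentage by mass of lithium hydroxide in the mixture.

n(HCl) = 0.03348 × 0.2755 = 9.224 × 10^-3 mol
Let x = n(LiOH), y = n(NaOH).
Titrant: 1x + 1y = 9.224 × 10^-3;  mass: 23.95x + 40.00y = 0.2584
Solving, x = 6.888 × 10^-3 mol, y = 2.336 × 10^-3 mol
mass of LiOH = 6.888 × 10^-3 × 23.95 = 0.1650 g
% LiOH = 0.1650 / 0.2584 × 100 = 63.84 %

63.84 %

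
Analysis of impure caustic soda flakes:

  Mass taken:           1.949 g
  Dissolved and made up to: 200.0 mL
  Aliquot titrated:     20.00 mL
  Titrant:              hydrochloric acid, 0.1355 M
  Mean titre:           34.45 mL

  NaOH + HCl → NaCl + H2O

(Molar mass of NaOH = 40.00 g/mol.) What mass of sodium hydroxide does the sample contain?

n(HCl) per titration = 0.03445 × 0.1355 = 4.668 × 10^-3 mol
n(NaOH) in each aliquot = 4.668 × 10^-3 mol (1:1 ratio)
n(NaOH) in the whole flask = 4.668 × 10^-3 × 200.0/20.00 = 0.04668 mol
mass of NaOH = 0.04668 × 40.00 = 1.867 g

1.867 g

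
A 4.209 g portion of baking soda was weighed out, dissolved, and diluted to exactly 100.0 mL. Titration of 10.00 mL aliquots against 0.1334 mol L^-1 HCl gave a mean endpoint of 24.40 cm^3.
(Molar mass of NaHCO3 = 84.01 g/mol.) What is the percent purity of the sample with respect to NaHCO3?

NaHCO3 + HCl → NaCl + H2O + CO2
n(HCl) per titration = 0.02440 × 0.1334 = 3.255 × 10^-3 mol
n(NaHCO3) in each aliquot = 3.255 × 10^-3 mol (1:1 ratio)
n(NaHCO3) in the whole flask = 3.255 × 10^-3 × 100.0/10.00 = 0.03255 mol
mass of NaHCO3 = 0.03255 × 84.01 = 2.734 g
% NaHCO3 = 2.734 / 4.209 × 100 = 64.97 %

64.97 %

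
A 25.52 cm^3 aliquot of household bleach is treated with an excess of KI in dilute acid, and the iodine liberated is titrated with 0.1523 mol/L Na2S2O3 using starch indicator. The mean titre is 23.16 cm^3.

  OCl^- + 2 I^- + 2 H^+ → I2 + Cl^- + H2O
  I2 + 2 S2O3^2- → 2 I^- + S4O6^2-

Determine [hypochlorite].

n(S2O3^2-) = 0.02316 × 0.1523 = 3.527 × 10^-3 mol
n(I2) = n(S2O3^2-)/2 = 1.764 × 10^-3 mol
n(OCl^-) in the aliquot = 1.764 × 10^-3 mol (1:1 ratio)
[OCl^-] = 1.764 × 10^-3 / 0.02552 = 0.06911 mol/L

0.06911 mol/L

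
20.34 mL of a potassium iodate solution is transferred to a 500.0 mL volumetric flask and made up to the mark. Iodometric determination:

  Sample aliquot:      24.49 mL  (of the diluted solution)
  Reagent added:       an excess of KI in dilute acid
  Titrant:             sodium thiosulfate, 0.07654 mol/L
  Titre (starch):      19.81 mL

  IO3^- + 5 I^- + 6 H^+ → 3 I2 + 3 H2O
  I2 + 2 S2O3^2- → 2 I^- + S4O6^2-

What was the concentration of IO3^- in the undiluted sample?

0.2537 mol/L

n(S2O3^2-) = 0.01981 × 0.07654 = 1.516 × 10^-3 mol
n(I2) = n(S2O3^2-)/2 = 7.581 × 10^-4 mol
From the 1:3 ratio, n(IO3^-) in the aliquot = 1/3 × 7.581 × 10^-4 = 2.527 × 10^-4 mol
[IO3^-]_dilute = 2.527 × 10^-4 / 0.02449 = 0.01032 mol/L
[IO3^-]_original = 0.01032 × 500.0/20.34 = 0.2537 mol/L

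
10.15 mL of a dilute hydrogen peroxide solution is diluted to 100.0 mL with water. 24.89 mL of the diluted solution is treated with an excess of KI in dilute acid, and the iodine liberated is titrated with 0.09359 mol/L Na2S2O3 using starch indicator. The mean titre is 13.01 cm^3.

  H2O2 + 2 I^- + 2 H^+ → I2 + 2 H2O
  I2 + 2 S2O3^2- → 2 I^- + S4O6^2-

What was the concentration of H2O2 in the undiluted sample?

n(S2O3^2-) = 0.01301 × 0.09359 = 1.218 × 10^-3 mol
n(I2) = n(S2O3^2-)/2 = 6.088 × 10^-4 mol
n(H2O2) in the aliquot = 6.088 × 10^-4 mol (1:1 ratio)
[H2O2]_dilute = 6.088 × 10^-4 / 0.02489 = 0.02446 mol/L
[H2O2]_original = 0.02446 × 100.0/10.15 = 0.2410 mol/L

0.2410 mol/L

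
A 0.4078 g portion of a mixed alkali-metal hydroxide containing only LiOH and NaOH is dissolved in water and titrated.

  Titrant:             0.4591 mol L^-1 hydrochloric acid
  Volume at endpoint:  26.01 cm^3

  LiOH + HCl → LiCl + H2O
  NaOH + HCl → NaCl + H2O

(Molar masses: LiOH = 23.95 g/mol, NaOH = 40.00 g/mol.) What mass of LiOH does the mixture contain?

n(HCl) = 0.02601 × 0.4591 = 0.01194 mol
Let x = n(LiOH), y = n(NaOH).
Titrant: 1x + 1y = 0.01194;  mass: 23.95x + 40.00y = 0.4078
Solving, x = 4.352 × 10^-3 mol, y = 7.589 × 10^-3 mol
mass of LiOH = 4.352 × 10^-3 × 23.95 = 0.1042 g

0.1042 g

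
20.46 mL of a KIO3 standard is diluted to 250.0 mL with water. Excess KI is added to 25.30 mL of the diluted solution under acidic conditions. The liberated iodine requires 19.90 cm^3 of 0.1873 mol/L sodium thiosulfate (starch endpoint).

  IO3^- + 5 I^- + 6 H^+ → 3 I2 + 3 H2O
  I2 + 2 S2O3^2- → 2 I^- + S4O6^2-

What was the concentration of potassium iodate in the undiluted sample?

0.3000 mol/L

n(S2O3^2-) = 0.01990 × 0.1873 = 3.727 × 10^-3 mol
n(I2) = n(S2O3^2-)/2 = 1.864 × 10^-3 mol
From the 1:3 ratio, n(IO3^-) in the aliquot = 1/3 × 1.864 × 10^-3 = 6.212 × 10^-4 mol
[IO3^-]_dilute = 6.212 × 10^-4 / 0.02530 = 0.02455 mol/L
[IO3^-]_original = 0.02455 × 250.0/20.46 = 0.3000 mol/L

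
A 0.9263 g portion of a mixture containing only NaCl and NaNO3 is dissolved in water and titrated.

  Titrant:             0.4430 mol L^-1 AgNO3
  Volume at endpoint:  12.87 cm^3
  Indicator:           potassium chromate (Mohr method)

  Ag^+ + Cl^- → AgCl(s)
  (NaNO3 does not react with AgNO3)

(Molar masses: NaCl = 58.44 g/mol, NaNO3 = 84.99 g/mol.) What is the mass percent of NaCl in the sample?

35.97 %

n(AgNO3) = 0.01287 × 0.4430 = 5.701 × 10^-3 mol
Let x = n(NaCl), y = n(NaNO3).
Titrant: 1x = 5.701 × 10^-3;  mass: 58.44x + 84.99y = 0.9263
Solving, x = 5.701 × 10^-3 mol, y = 6.979 × 10^-3 mol
mass of NaCl = 5.701 × 10^-3 × 58.44 = 0.3332 g
% NaCl = 0.3332 / 0.9263 × 100 = 35.97 %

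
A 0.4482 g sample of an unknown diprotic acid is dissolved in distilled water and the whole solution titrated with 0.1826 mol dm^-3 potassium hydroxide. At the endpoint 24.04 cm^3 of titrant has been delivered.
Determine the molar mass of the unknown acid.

n(KOH) = 0.02404 L × 0.1826 mol/L = 4.390 × 10^-3 mol
From the 1:2 ratio, n(H2A) = 1/2 × 4.390 × 10^-3 = 2.195 × 10^-3 mol
M = m / n = 0.4482 g / 2.195 × 10^-3 mol = 204.2 g/mol

204.2 g/mol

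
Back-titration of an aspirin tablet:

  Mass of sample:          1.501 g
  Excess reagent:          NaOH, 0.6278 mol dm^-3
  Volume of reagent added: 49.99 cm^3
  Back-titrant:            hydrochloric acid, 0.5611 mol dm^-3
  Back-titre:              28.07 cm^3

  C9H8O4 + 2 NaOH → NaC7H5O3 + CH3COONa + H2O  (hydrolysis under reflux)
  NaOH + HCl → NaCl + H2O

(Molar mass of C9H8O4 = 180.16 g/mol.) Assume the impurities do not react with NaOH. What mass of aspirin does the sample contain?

n(NaOH) added = 0.04999 × 0.6278 = 0.03138 mol
n(HCl) used in back-titration = 0.02807 × 0.5611 = 0.01575 mol
n(NaOH) left over = 0.01575 mol (1:1 ratio)
n(NaOH) consumed by analyte = 0.03138 − 0.01575 = 0.01563 mol
From the 1:2 ratio, n(C9H8O4) = 1/2 × 0.01563 = 7.817 × 10^-3 mol
mass of C9H8O4 = 7.817 × 10^-3 × 180.16 = 1.408 g

1.408 g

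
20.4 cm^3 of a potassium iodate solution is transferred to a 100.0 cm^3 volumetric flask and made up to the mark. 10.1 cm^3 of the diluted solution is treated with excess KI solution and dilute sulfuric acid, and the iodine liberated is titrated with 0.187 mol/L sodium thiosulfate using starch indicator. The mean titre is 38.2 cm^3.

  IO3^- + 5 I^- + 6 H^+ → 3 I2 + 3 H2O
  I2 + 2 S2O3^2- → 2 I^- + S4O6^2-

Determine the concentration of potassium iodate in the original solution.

n(S2O3^2-) = 0.0382 × 0.187 = 7.14 × 10^-3 mol
n(I2) = n(S2O3^2-)/2 = 3.57 × 10^-3 mol
From the 1:3 ratio, n(IO3^-) in the aliquot = 1/3 × 3.57 × 10^-3 = 1.19 × 10^-3 mol
[IO3^-]_dilute = 1.19 × 10^-3 / 0.0101 = 0.118 mol/L
[IO3^-]_original = 0.118 × 100.0/20.4 = 0.578 mol/L

0.578 mol/L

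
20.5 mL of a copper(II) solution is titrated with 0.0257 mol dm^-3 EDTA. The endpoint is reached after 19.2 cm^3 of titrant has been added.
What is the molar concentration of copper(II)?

0.0241 mol/L

Cu^2+ + EDTA^4- → [Cu(EDTA)]^2-
n(EDTA) = 0.0192 L × 0.0257 mol/L = 4.93 × 10^-4 mol
n(Cu2+) = 4.93 × 10^-4 mol (1:1 mole ratio)
[Cu2+] = 4.93 × 10^-4 mol / 0.0205 L = 0.0241 mol/L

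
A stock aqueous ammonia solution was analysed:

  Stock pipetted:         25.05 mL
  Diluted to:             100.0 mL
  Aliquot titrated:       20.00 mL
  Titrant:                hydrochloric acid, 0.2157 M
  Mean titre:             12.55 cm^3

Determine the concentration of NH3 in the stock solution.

0.5403 M

NH3 + HCl → NH4Cl
n(HCl) = 0.01255 × 0.2157 = 2.707 × 10^-3 mol
n(NH3) in the aliquot = 2.707 × 10^-3 mol (1:1 ratio)
[NH3]_dilute = 2.707 × 10^-3 / 0.02000 = 0.1354 mol/L
Dilution factor = 100.0 / 25.05 = 3.992
[NH3]_stock = 0.1354 × 3.992 = 0.5403 mol/L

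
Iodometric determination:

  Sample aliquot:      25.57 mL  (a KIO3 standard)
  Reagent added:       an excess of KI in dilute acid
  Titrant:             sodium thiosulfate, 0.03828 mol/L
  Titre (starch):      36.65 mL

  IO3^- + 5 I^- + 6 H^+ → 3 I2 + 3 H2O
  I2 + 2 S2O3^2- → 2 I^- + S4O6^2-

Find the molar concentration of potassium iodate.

n(S2O3^2-) = 0.03665 × 0.03828 = 1.403 × 10^-3 mol
n(I2) = n(S2O3^2-)/2 = 7.015 × 10^-4 mol
From the 1:3 ratio, n(IO3^-) in the aliquot = 1/3 × 7.015 × 10^-4 = 2.338 × 10^-4 mol
[IO3^-] = 2.338 × 10^-4 / 0.02557 = 0.009145 mol/L

0.009145 mol/L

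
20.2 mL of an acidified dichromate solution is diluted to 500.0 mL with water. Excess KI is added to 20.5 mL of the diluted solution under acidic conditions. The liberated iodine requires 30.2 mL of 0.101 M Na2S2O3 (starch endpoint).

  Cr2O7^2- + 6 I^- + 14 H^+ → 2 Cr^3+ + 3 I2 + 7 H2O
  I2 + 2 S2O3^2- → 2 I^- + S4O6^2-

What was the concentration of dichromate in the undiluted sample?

n(S2O3^2-) = 0.0302 × 0.101 = 3.05 × 10^-3 mol
n(I2) = n(S2O3^2-)/2 = 1.53 × 10^-3 mol
From the 1:3 ratio, n(Cr2O7^2-) in the aliquot = 1/3 × 1.53 × 10^-3 = 5.08 × 10^-4 mol
[Cr2O7^2-]_dilute = 5.08 × 10^-4 / 0.0205 = 0.0248 mol/L
[Cr2O7^2-]_original = 0.0248 × 500.0/20.2 = 0.614 mol/L

0.614 M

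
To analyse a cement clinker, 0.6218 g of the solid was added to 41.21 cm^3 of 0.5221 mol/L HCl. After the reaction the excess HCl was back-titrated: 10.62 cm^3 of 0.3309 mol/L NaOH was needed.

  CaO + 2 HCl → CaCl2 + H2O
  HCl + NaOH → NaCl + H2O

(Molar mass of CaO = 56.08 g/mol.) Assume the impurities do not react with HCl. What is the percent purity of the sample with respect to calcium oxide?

81.18 %

n(HCl) added = 0.04121 × 0.5221 = 0.02152 mol
n(NaOH) used in back-titration = 0.01062 × 0.3309 = 3.514 × 10^-3 mol
n(HCl) left over = 3.514 × 10^-3 mol (1:1 ratio)
n(HCl) consumed by analyte = 0.02152 − 3.514 × 10^-3 = 0.01800 mol
From the 1:2 ratio, n(CaO) = 1/2 × 0.01800 = 9.001 × 10^-3 mol
mass of CaO = 9.001 × 10^-3 × 56.08 = 0.5048 g
% CaO = 0.5048 / 0.6218 × 100 = 81.18 %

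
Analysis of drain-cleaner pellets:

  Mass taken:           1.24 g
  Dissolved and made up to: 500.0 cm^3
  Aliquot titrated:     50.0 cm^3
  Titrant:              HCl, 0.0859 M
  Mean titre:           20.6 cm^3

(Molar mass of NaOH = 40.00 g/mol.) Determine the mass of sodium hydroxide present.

0.708 g

NaOH + HCl → NaCl + H2O
n(HCl) per titration = 0.0206 × 0.0859 = 1.77 × 10^-3 mol
n(NaOH) in each aliquot = 1.77 × 10^-3 mol (1:1 ratio)
n(NaOH) in the whole flask = 1.77 × 10^-3 × 500.0/50.0 = 0.0177 mol
mass of NaOH = 0.0177 × 40.00 = 0.708 g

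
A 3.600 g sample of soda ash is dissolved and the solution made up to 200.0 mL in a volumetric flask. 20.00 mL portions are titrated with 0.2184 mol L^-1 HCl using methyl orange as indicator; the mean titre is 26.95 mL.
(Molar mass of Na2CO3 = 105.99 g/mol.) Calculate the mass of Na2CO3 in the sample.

3.119 g

Na2CO3 + 2 HCl → 2 NaCl + H2O + CO2
n(HCl) per titration = 0.02695 × 0.2184 = 5.886 × 10^-3 mol
From the 1:2 ratio, n(Na2CO3) in each aliquot = 1/2 × 5.886 × 10^-3 = 2.943 × 10^-3 mol
n(Na2CO3) in the whole flask = 2.943 × 10^-3 × 200.0/20.00 = 0.02943 mol
mass of Na2CO3 = 0.02943 × 105.99 = 3.119 g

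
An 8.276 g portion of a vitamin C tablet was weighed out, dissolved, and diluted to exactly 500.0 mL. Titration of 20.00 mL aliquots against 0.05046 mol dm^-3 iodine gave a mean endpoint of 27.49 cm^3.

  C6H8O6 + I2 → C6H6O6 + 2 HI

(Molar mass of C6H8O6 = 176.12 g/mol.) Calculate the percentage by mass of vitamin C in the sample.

73.80 %

n(I2) per titration = 0.02749 × 0.05046 = 1.387 × 10^-3 mol
n(C6H8O6) in each aliquot = 1.387 × 10^-3 mol (1:1 ratio)
n(C6H8O6) in the whole flask = 1.387 × 10^-3 × 500.0/20.00 = 0.03468 mol
mass of C6H8O6 = 0.03468 × 176.12 = 6.108 g
% C6H8O6 = 6.108 / 8.276 × 100 = 73.80 %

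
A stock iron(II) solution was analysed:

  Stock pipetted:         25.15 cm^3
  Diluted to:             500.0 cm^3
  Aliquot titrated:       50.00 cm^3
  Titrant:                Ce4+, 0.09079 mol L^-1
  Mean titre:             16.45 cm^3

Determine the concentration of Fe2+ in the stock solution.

0.5938 mol/L

Ce^4+ + Fe^2+ → Ce^3+ + Fe^3+
n(Ce4+) = 0.01645 × 0.09079 = 1.493 × 10^-3 mol
n(Fe2+) in the aliquot = 1.493 × 10^-3 mol (1:1 ratio)
[Fe2+]_dilute = 1.493 × 10^-3 / 0.05000 = 0.02987 mol/L
Dilution factor = 500.0 / 25.15 = 19.88
[Fe2+]_stock = 0.02987 × 19.88 = 0.5938 mol/L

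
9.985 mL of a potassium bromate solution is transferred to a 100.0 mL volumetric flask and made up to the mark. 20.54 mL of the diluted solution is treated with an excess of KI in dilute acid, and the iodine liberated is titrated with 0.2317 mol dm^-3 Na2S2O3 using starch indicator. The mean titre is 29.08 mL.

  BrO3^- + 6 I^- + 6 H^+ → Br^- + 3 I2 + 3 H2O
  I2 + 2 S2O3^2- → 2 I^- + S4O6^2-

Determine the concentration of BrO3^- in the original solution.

0.5475 mol/L

n(S2O3^2-) = 0.02908 × 0.2317 = 6.738 × 10^-3 mol
n(I2) = n(S2O3^2-)/2 = 3.369 × 10^-3 mol
From the 1:3 ratio, n(BrO3^-) in the aliquot = 1/3 × 3.369 × 10^-3 = 1.123 × 10^-3 mol
[BrO3^-]_dilute = 1.123 × 10^-3 / 0.02054 = 0.05467 mol/L
[BrO3^-]_original = 0.05467 × 100.0/9.985 = 0.5475 mol/L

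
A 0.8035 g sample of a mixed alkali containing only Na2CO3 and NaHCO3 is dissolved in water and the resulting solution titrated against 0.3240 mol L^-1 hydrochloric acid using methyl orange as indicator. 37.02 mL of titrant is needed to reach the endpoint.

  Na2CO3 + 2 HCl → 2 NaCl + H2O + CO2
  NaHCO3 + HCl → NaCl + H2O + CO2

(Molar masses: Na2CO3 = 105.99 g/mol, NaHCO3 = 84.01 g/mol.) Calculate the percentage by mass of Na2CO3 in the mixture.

n(HCl) = 0.03702 × 0.3240 = 0.01199 mol
Let x = n(Na2CO3), y = n(NaHCO3).
Titrant: 2x + 1y = 0.01199;  mass: 105.99x + 84.01y = 0.8035
Solving, x = 3.291 × 10^-3 mol, y = 5.412 × 10^-3 mol
mass of Na2CO3 = 3.291 × 10^-3 × 105.99 = 0.3488 g
% Na2CO3 = 0.3488 / 0.8035 × 100 = 43.42 %

43.42 %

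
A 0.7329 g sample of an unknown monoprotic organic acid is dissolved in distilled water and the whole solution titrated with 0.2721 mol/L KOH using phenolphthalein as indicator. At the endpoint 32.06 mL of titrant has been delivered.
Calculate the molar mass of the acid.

n(KOH) = 0.03206 L × 0.2721 mol/L = 8.724 × 10^-3 mol
n(HA) = 8.724 × 10^-3 mol (1:1 ratio)
M = m / n = 0.7329 g / 8.724 × 10^-3 mol = 84.01 g/mol

84.01 g/mol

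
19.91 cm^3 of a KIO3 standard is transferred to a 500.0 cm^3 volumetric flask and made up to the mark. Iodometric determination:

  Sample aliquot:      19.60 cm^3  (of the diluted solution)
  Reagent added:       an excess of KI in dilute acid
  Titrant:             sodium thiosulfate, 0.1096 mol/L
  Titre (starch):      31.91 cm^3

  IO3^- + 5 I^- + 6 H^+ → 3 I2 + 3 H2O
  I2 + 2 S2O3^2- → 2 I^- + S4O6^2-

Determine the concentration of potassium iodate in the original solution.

0.7468 mol/L

n(S2O3^2-) = 0.03191 × 0.1096 = 3.497 × 10^-3 mol
n(I2) = n(S2O3^2-)/2 = 1.749 × 10^-3 mol
From the 1:3 ratio, n(IO3^-) in the aliquot = 1/3 × 1.749 × 10^-3 = 5.829 × 10^-4 mol
[IO3^-]_dilute = 5.829 × 10^-4 / 0.01960 = 0.02974 mol/L
[IO3^-]_original = 0.02974 × 500.0/19.91 = 0.7468 mol/L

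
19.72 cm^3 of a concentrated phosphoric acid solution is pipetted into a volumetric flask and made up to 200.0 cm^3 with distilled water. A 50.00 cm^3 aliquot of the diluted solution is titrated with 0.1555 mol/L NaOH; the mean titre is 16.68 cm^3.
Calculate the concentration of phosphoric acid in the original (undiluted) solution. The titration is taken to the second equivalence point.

H3PO4 + 2 NaOH → Na2HPO4 + 2 H2O
n(NaOH) = 0.01668 × 0.1555 = 2.594 × 10^-3 mol
From the 1:2 ratio, n(H3PO4) in the aliquot = 1/2 × 2.594 × 10^-3 = 1.297 × 10^-3 mol
[H3PO4]_dilute = 1.297 × 10^-3 / 0.05000 = 0.02594 mol/L
Dilution factor = 200.0 / 19.72 = 10.14
[H3PO4]_stock = 0.02594 × 10.14 = 0.2631 mol/L

0.2631 mol/L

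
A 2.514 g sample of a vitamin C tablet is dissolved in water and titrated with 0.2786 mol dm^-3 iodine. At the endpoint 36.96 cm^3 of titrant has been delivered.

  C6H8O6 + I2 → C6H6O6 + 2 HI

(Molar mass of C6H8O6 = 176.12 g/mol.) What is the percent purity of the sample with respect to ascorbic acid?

72.14 %

n(I2) = 0.03696 L × 0.2786 mol/L = 0.01030 mol
n(C6H8O6) = 0.01030 mol (1:1 ratio)
mass of C6H8O6 = 0.01030 × 176.12 g/mol = 1.814 g
% C6H8O6 = 1.814 / 2.514 × 100 = 72.14 %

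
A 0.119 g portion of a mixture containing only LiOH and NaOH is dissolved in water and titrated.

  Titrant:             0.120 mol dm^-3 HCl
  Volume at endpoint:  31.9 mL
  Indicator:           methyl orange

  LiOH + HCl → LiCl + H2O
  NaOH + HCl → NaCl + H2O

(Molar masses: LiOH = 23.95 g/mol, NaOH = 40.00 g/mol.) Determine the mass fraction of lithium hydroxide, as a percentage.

n(HCl) = 0.0319 × 0.120 = 3.83 × 10^-3 mol
Let x = n(LiOH), y = n(NaOH).
Titrant: 1x + 1y = 3.83 × 10^-3;  mass: 23.95x + 40.00y = 0.119
Solving, x = 2.13 × 10^-3 mol, y = 1.70 × 10^-3 mol
mass of LiOH = 2.13 × 10^-3 × 23.95 = 0.0509 g
% LiOH = 0.0509 / 0.119 × 100 = 42.8 %

42.8 %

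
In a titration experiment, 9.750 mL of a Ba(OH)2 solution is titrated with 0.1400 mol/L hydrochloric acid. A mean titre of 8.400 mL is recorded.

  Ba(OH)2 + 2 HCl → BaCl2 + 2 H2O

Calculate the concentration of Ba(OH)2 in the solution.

n(HCl) = 0.008400 L × 0.1400 mol/L = 1.176 × 10^-3 mol
From the 1:2 mole ratio, n(Ba(OH)2) = 1/2 × 1.176 × 10^-3 = 5.880 × 10^-4 mol
[Ba(OH)2] = 5.880 × 10^-4 mol / 0.009750 L = 0.06031 mol/L

0.06031 mol/L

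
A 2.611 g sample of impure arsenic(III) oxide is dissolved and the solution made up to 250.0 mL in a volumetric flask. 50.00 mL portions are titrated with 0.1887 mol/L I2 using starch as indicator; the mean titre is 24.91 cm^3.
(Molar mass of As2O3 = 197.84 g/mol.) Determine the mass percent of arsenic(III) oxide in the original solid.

As2O3 + 2 I2 + 2 H2O → As2O5 + 4 HI
n(I2) per titration = 0.02491 × 0.1887 = 4.701 × 10^-3 mol
From the 1:2 ratio, n(As2O3) in each aliquot = 1/2 × 4.701 × 10^-3 = 2.350 × 10^-3 mol
n(As2O3) in the whole flask = 2.350 × 10^-3 × 250.0/50.00 = 0.01175 mol
mass of As2O3 = 0.01175 × 197.84 = 2.325 g
% As2O3 = 2.325 / 2.611 × 100 = 89.04 %

89.04 %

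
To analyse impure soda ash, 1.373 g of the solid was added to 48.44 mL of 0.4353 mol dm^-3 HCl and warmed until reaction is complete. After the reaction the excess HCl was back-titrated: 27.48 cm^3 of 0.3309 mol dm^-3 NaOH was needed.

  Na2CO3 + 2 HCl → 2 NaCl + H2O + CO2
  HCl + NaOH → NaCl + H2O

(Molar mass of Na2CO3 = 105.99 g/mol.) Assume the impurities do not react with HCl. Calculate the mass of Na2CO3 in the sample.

0.6356 g

n(HCl) added = 0.04844 × 0.4353 = 0.02109 mol
n(NaOH) used in back-titration = 0.02748 × 0.3309 = 9.093 × 10^-3 mol
n(HCl) left over = 9.093 × 10^-3 mol (1:1 ratio)
n(HCl) consumed by analyte = 0.02109 − 9.093 × 10^-3 = 0.01199 mol
From the 1:2 ratio, n(Na2CO3) = 1/2 × 0.01199 = 5.996 × 10^-3 mol
mass of Na2CO3 = 5.996 × 10^-3 × 105.99 = 0.6356 g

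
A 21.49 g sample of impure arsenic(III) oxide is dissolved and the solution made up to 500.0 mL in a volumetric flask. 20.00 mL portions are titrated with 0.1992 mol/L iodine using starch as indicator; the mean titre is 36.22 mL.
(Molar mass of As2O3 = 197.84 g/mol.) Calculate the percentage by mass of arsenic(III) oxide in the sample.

As2O3 + 2 I2 + 2 H2O → As2O5 + 4 HI
n(I2) per titration = 0.03622 × 0.1992 = 7.215 × 10^-3 mol
From the 1:2 ratio, n(As2O3) in each aliquot = 1/2 × 7.215 × 10^-3 = 3.608 × 10^-3 mol
n(As2O3) in the whole flask = 3.608 × 10^-3 × 500.0/20.00 = 0.09019 mol
mass of As2O3 = 0.09019 × 197.84 = 17.84 g
% As2O3 = 17.84 / 21.49 × 100 = 83.03 %

83.03 %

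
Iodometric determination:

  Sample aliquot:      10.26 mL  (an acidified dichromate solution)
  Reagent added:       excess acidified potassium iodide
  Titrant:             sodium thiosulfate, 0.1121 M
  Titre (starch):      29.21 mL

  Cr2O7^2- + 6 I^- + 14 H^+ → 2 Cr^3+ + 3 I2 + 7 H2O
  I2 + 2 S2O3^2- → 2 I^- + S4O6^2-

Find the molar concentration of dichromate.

n(S2O3^2-) = 0.02921 × 0.1121 = 3.274 × 10^-3 mol
n(I2) = n(S2O3^2-)/2 = 1.637 × 10^-3 mol
From the 1:3 ratio, n(Cr2O7^2-) in the aliquot = 1/3 × 1.637 × 10^-3 = 5.457 × 10^-4 mol
[Cr2O7^2-] = 5.457 × 10^-4 / 0.01026 = 0.05319 mol/L

0.05319 M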